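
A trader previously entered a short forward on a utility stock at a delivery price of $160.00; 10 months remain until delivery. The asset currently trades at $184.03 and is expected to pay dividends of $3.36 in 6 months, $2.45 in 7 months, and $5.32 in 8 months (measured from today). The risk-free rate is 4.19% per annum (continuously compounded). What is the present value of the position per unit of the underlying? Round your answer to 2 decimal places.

-$18.67

PV(remaining dividends) I = 3.36·e^(−0.0419·6/12) + 2.45·e^(−0.0419·7/12) + 5.32·e^(−0.0419·8/12) = 10.8546
Current forward F = (S − I)·e^(rT) = (184.03 − 10.8546)·e^(0.0419·10/12) = 173.1754 × 1.035533 = 179.3288
Value (long) = (F − K)·e^(−rT) = (179.3288 − 160.00) × 0.965686 = 18.6656
Short position value = −(long value) = -$18.67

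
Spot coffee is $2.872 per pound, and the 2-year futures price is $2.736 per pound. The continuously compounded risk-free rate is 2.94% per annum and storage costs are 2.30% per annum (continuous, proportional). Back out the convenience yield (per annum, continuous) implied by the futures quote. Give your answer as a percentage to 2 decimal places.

F = S·e^((r+u−y)T) ⇒ (r+u−y) = ln(F/S)/T
ln(2.736/2.872) = -0.048512; /T ⇒ -0.024256
y = r + u − ln(F/S)/T = 0.0294 + 0.0230 + 0.024256 = 0.076656
y = 7.67%

7.67%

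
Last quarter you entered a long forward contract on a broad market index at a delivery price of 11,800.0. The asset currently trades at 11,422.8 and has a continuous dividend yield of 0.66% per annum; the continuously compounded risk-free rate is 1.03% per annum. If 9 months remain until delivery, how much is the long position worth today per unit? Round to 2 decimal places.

Current fair forward for the remaining 9 months: F = S·e^((r − q)·T), (r − q) = 0.0103 − 0.0066 = 0.0037
F = 11422.8 · e^(0.0037 × 9/12) = 11422.8 × 1.00277885 = 11454.5422
Value of long forward = (F − K)·e^(−rT) = (11454.5422 − 11800.0) · e^(−0.0103·9/12)
= -345.4578 × 0.99230476 = -342.80

-342.80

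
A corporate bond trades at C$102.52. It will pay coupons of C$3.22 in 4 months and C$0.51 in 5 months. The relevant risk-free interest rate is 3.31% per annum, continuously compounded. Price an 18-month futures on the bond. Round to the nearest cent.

C$103.86

PV(coupons) I = 3.22·e^(−0.0331·4/12) + 0.51·e^(−0.0331·5/12)
I = 3.1847 + 0.5030 = 3.6877
F = (S − I)·e^(rT) = (102.52 − 3.6877) · e^(0.0331·18/12)
= 98.8323 · e^0.049650 = 98.8323 × 1.050903 = C$103.86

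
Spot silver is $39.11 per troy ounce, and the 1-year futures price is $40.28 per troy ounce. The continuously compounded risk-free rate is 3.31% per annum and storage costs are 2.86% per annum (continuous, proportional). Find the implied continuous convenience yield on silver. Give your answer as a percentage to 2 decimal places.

F = S·e^((r+u−y)T) ⇒ (r+u−y) = ln(F/S)/T
ln(40.28/39.11) = 0.029477; /T ⇒ 0.029477
y = r + u − ln(F/S)/T = 0.0331 + 0.0286 − 0.029477 = 0.032223
y = 3.22%

3.22%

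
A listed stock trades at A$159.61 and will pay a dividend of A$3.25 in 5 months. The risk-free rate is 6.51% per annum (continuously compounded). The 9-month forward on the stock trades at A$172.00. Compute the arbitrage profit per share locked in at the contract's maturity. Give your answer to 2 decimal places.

PV(dividends) I = 3.25·e^(−0.0651·5/12) = 3.1630
Fair forward F* = (S − I)·e^(rT) = (159.61 − 3.1630)·e^0.048825 = 156.4470 × 1.050037 = 164.2751
Market A$172.00 > fair 164.2751: forward overpriced → cash-and-carry (borrow at r, buy the stock and collect the dividends, short the forward).
Profit at T = |F_mkt − F*| = |172.00 − 164.2751| = A$7.72 per share

A$7.72 per share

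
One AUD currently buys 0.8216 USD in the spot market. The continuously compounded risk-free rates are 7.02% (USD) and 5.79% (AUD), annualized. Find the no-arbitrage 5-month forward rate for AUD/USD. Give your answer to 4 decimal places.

F = S·e^((r_USD − r_AUD)T) = 0.8216 · e^((0.0702 − 0.0579) × 5/12)
= 0.8216 · e^0.005125 = 0.8216 × 1.005138
F = 0.8258 USD per AUD

0.8258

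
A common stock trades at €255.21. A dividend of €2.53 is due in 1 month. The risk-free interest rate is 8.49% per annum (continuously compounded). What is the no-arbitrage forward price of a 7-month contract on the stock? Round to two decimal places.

€265.53

PV(dividends) I = 2.53·e^(−0.0849·1/12)
I = 2.5122
F = (S − I)·e^(rT) = (255.21 − 2.5122) · e^(0.0849·7/12)
= 252.6978 · e^0.049525 = 252.6978 × 1.050772 = €265.53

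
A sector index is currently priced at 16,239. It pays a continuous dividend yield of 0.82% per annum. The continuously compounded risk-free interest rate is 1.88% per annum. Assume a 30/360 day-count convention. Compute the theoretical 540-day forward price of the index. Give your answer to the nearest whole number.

F = S·e^((r − q)T) = 16239 · e^((0.0188 − 0.0082) × 540/360)
= 16239 · e^0.015900 = 16239 × 1.016027
F = 16,499

16,499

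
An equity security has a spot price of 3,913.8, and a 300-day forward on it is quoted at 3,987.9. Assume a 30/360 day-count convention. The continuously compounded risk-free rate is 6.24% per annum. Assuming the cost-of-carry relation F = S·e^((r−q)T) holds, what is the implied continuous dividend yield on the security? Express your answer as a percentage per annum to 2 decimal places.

3.99%

From F = S·e^((r−q)T): (r − q) = ln(F/S)/T
ln(3987.9/3913.8) = ln(1.018933) = 0.018756
(r − q) = 0.018756 / (300/360) = 0.022507
q = r − ln(F/S)/T = 0.0624 − 0.022507 = 0.039893
q = 3.99%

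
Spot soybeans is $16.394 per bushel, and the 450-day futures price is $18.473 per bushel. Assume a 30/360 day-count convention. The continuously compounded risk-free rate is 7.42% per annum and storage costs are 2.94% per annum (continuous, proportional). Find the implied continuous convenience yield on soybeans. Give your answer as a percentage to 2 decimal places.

F = S·e^((r+u−y)T) ⇒ (r+u−y) = ln(F/S)/T
ln(18.473/16.394) = 0.119395; /T ⇒ 0.095516
y = r + u − ln(F/S)/T = 0.0742 + 0.0294 − 0.095516 = 0.008084
y = 0.81%

0.81%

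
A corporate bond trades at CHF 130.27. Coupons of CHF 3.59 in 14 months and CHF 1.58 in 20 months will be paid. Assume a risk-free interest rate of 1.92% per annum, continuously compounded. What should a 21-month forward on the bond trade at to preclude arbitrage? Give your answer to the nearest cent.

CHF 129.51

PV(coupons) I = 3.59·e^(−0.0192·14/12) + 1.58·e^(−0.0192·20/12)
I = 3.5105 + 1.5302 = 5.0407
F = (S − I)·e^(rT) = (130.27 − 5.0407) · e^(0.0192·21/12)
= 125.2293 · e^0.033600 = 125.2293 × 1.034171 = CHF 129.51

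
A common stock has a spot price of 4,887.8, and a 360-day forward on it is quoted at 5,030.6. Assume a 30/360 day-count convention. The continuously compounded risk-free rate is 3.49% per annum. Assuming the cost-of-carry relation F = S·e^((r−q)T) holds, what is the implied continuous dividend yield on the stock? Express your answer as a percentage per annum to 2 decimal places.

0.61%

From F = S·e^((r−q)T): (r − q) = ln(F/S)/T
ln(5030.6/4887.8) = ln(1.029216) = 0.028797
(r − q) = 0.028797 / (360/360) = 0.028797
q = r − ln(F/S)/T = 0.0349 − 0.028797 = 0.006103
q = 0.61%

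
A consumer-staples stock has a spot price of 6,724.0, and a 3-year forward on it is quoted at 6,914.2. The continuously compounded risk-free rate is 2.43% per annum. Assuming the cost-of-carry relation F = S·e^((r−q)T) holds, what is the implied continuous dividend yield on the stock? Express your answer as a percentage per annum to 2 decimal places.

1.50%

From F = S·e^((r−q)T): (r − q) = ln(F/S)/T
ln(6914.2/6724.0) = ln(1.028287) = 0.027894
(r − q) = 0.027894 / (3) = 0.009298
q = r − ln(F/S)/T = 0.0243 − 0.009298 = 0.015002
q = 1.50%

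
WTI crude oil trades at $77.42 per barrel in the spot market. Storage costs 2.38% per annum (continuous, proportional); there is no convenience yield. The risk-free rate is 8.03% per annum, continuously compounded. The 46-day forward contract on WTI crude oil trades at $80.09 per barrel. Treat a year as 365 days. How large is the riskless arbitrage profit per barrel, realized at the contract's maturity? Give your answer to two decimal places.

Fair forward: F* = S·e^(carry·T), with carry = (r + u) = 0.0803 + 0.0238 = 0.1041
F* = 77.42 · e^(0.1041 × 46/365) = 77.42 · e^0.013119 = 77.42 × 1.013205 = $78.4423
Market $80.09 > fair $78.4423: forward overpriced → cash-and-carry (buy spot, short the forward).
At maturity, profit = |F_mkt − F*| = |80.09 − 78.4423| = $1.65 per barrel

$1.65 per barrel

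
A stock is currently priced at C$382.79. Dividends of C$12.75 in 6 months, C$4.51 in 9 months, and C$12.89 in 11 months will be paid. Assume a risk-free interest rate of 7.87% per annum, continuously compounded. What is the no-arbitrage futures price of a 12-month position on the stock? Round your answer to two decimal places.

C$383.30

PV(dividends) I = 12.75·e^(−0.0787·6/12) + 4.51·e^(−0.0787·9/12) + 12.89·e^(−0.0787·11/12)
I = 12.2580 + 4.2515 + 11.9928 = 28.5023
F = (S − I)·e^(rT) = (382.79 − 28.5023) · e^(0.0787·12/12)
= 354.2877 · e^0.078700 = 354.2877 × 1.081880 = C$383.30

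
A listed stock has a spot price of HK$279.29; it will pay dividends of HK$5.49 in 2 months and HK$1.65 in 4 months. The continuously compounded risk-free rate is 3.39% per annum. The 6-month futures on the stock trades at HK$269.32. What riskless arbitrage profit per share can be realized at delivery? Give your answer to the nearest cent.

PV(dividends) I = 5.49·e^(−0.0339·2/12) + 1.65·e^(−0.0339·4/12) = 7.0905
Fair futures F* = (S − I)·e^(rT) = (279.29 − 7.0905)·e^0.016950 = 272.1995 × 1.017094 = 276.8525
Market HK$269.32 < fair 276.8525: forward underpriced → reverse cash-and-carry (short the stock, invest proceeds at r, pay the dividends, go long the forward).
Profit at T = |F_mkt − F*| = |269.32 − 276.8525| = HK$7.53 per share

HK$7.53 per share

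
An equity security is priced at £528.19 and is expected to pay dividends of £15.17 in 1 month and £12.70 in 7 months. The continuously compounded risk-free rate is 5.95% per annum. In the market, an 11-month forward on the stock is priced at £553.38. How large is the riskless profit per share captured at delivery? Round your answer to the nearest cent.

£24.48 per share

PV(dividends) I = 15.17·e^(−0.0595·1/12) + 12.70·e^(−0.0595·7/12) = 27.3617
Fair forward F* = (S − I)·e^(rT) = (528.19 − 27.3617)·e^0.054542 = 500.8283 × 1.056057 = 528.9032
Market £553.38 > fair 528.9032: forward overpriced → cash-and-carry (borrow at r, buy the stock and collect the dividends, short the forward).
Profit at T = |F_mkt − F*| = |553.38 − 528.9032| = £24.48 per share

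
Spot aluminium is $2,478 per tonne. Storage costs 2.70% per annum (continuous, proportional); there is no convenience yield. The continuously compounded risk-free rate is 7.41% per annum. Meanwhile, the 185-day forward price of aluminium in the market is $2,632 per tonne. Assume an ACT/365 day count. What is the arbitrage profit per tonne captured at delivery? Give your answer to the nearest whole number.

$24 per tonne

Fair forward: F* = S·e^(carry·T), with carry = (r + u) = 0.0741 + 0.0270 = 0.1011
F* = 2478 · e^(0.1011 × 185/365) = 2478 · e^0.051242 = 2478 × 1.052578 = $2608.2883
Market $2632 > fair $2608.2883: forward overpriced → cash-and-carry (buy spot, short the forward).
At maturity, profit = |F_mkt − F*| = |2632 − 2608.2883| = $24 per tonne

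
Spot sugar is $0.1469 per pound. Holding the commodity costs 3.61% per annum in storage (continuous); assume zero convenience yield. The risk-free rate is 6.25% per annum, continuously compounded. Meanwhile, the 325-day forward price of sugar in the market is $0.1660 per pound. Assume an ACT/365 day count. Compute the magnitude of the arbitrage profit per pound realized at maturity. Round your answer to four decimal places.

$0.0056 per pound

Fair forward: F* = S·e^(carry·T), with carry = (r + u) = 0.0625 + 0.0361 = 0.0986
F* = 0.1469 · e^(0.0986 × 325/365) = 0.1469 · e^0.087795 = 0.1469 × 1.091764 = $0.1604
Market $0.1660 > fair $0.1604: forward overpriced → cash-and-carry (buy spot, short the forward).
At maturity, profit = |F_mkt − F*| = |0.1660 − 0.1604| = $0.0056 per pound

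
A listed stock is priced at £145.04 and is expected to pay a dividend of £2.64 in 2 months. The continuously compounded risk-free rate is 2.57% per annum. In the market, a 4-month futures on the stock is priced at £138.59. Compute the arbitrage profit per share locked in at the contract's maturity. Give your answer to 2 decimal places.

PV(dividends) I = 2.64·e^(−0.0257·2/12) = 2.6287
Fair futures F* = (S − I)·e^(rT) = (145.04 − 2.6287)·e^0.008567 = 142.4113 × 1.008604 = 143.6366
Market £138.59 < fair 143.6366: forward underpriced → reverse cash-and-carry (short the stock, invest proceeds at r, pay the dividends, go long the forward).
Profit at T = |F_mkt − F*| = |138.59 − 143.6366| = £5.05 per share

£5.05 per share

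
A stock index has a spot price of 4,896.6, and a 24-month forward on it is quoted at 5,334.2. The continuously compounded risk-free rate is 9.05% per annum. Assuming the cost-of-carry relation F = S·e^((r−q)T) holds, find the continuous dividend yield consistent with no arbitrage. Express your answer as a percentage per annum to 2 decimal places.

4.77%

From F = S·e^((r−q)T): (r − q) = ln(F/S)/T
ln(5334.2/4896.6) = ln(1.089368) = 0.085598
(r − q) = 0.085598 / (24/12) = 0.042799
q = r − ln(F/S)/T = 0.0905 − 0.042799 = 0.047701
q = 4.77%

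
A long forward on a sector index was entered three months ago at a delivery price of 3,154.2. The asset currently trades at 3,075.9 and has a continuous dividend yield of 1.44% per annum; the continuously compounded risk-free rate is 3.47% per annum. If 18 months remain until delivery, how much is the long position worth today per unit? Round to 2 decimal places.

Current fair forward for the remaining 18 months: F = S·e^((r − q)·T), (r − q) = 0.0347 − 0.0144 = 0.0203
F = 3075.9 · e^(0.0203 × 18/12) = 3075.9 × 1.03091834 = 3171.0017
Value of long forward = (F − K)·e^(−rT) = (3171.0017 − 3154.2) · e^(−0.0347·18/12)
= 16.8017 × 0.94928140 = 15.95

15.95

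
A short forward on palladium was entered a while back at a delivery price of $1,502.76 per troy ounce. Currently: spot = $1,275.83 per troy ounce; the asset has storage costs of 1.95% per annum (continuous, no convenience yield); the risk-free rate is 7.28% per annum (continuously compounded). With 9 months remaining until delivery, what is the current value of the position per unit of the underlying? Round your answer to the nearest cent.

$128.28 per troy ounce

Current fair forward for the remaining 9 months: F = S·e^((r + u)·T), (r + u) = 0.0728 + 0.0195 = 0.0923
F = 1275.83 · e^(0.0923 × 9/12) = 1275.83 × 1.07167731 = 1367.2781
Value of long forward = (F − K)·e^(−rT) = (1367.2781 − 1502.76) · e^(−0.0728·9/12)
= -135.4819 × 0.94686382 = -128.28
Short position value = −(long value) = $128.28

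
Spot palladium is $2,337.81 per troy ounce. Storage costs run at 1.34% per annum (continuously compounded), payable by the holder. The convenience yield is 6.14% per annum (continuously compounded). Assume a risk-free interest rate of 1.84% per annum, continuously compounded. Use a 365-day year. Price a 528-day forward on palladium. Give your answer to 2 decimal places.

Net carry = r + u − y = 0.0184 + 0.0134 − 0.0614 = -0.0296
F = S·e^((r+u−y)T) = 2337.81 · e^(-0.0296 × 528/365) = 2337.81 · e^-0.04281863
= 2337.81 × 0.95808514 = $2,239.82 per troy ounce

$2,239.82 per troy ounce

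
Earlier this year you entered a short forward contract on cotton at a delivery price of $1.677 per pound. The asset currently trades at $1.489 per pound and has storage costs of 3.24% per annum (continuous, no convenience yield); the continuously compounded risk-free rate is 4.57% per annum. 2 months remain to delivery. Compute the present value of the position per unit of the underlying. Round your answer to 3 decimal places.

Current fair forward for the remaining 2 months: F = S·e^((r + u)·T), (r + u) = 0.0457 + 0.0324 = 0.0781
F = 1.489 · e^(0.0781 × 2/12) = 1.489 × 1.013102 = 1.5085
Value of long forward = (F − K)·e^(−rT) = (1.5085 − 1.677) · e^(−0.0457·2/12)
= -0.1685 × 0.992412 = -0.167
Short position value = −(long value) = $0.167

$0.167 per pound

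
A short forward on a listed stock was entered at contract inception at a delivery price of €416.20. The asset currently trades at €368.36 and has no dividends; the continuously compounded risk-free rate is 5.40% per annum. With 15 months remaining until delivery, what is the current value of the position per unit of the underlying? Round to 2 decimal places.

Current fair forward for the remaining 15 months: F = S·e^(r·T), r = 0.0540
F = 368.36 · e^(0.0540 × 15/12) = 368.36 × 1.069830 = 394.0826
Value of long forward = (F − K)·e^(−rT) = (394.0826 − 416.20) · e^(−0.0540·15/12)
= -22.1174 × 0.934728 = -20.67
Short position value = −(long value) = €20.67

€20.67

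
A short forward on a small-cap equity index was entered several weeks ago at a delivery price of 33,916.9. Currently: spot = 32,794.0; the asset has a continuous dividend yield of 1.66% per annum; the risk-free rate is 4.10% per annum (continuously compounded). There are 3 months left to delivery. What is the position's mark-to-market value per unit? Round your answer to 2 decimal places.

Current fair forward for the remaining 3 months: F = S·e^((r − q)·T), (r − q) = 0.0410 − 0.0166 = 0.0244
F = 32794.0 · e^(0.0244 × 3/12) = 32794.0 × 1.00611864 = 32994.6547
Value of long forward = (F − K)·e^(−rT) = (32994.6547 − 33916.9) · e^(−0.0410·3/12)
= -922.2453 × 0.98980235 = -912.84
Short position value = −(long value) = 912.84

912.84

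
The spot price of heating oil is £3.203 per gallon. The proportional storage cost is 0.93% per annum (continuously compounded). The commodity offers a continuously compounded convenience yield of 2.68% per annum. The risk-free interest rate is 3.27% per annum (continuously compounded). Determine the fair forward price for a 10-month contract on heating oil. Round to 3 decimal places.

Net carry = r + u − y = 0.0327 + 0.0093 − 0.0268 = 0.0152
F = S·e^((r+u−y)T) = 3.203 · e^(0.0152 × 10/12) = 3.203 · e^0.012667
= 3.203 × 1.012748 = £3.244 per gallon

£3.244 per gallon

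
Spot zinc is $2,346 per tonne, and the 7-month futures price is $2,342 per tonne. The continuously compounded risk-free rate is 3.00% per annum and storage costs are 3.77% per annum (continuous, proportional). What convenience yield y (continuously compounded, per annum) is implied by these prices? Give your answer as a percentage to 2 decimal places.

F = S·e^((r+u−y)T) ⇒ (r+u−y) = ln(F/S)/T
ln(2342/2346) = -0.001706; /T ⇒ -0.002925
y = r + u − ln(F/S)/T = 0.0300 + 0.0377 + 0.002925 = 0.070625
y = 7.06%

7.06%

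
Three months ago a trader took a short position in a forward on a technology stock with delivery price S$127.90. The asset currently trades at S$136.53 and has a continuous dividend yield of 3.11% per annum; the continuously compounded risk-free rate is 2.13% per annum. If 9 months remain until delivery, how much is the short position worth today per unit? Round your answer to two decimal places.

-S$7.51

Current fair forward for the remaining 9 months: F = S·e^((r − q)·T), (r − q) = 0.0213 − 0.0311 = -0.0098
F = 136.53 · e^(-0.0098 × 9/12) = 136.53 × 0.992677 = 135.5302
Value of long forward = (F − K)·e^(−rT) = (135.5302 − 127.90) · e^(−0.0213·9/12)
= 7.6302 × 0.984152 = 7.51
Short position value = −(long value) = -S$7.51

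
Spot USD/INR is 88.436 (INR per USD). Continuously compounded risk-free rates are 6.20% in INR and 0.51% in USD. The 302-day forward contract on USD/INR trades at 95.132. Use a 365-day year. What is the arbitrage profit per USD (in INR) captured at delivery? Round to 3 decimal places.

Fair forward: F* = S·e^(carry·T), with carry = (r_INR − r_USD) = 0.0620 − 0.0051 = 0.0569
F* = 88.436 · e^(0.0569 × 302/365) = 88.436 · e^0.047079 = 88.436 × 1.048205 = 92.6991
Market 95.132 > fair 92.6991: forward overpriced → cash-and-carry (buy spot, short the forward).
At maturity, profit = |F_mkt − F*| = |95.132 − 92.6991| = 2.433 per USD (in INR)

2.433 per USD (in INR)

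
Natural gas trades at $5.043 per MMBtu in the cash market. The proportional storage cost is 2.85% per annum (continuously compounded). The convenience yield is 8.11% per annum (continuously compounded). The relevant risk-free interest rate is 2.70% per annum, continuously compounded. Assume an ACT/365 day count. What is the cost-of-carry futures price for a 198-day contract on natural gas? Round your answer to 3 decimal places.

$4.973 per MMBtu

Net carry = r + u − y = 0.0270 + 0.0285 − 0.0811 = -0.0256
F = S·e^((r+u−y)T) = 5.043 · e^(-0.0256 × 198/365) = 5.043 · e^-0.013887
= 5.043 × 0.986209 = $4.973 per MMBtu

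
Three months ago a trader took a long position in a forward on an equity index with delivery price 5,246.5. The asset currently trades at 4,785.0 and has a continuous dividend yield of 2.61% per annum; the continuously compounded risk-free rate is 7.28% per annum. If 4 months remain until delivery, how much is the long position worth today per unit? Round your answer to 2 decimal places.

Current fair forward for the remaining 4 months: F = S·e^((r − q)·T), (r − q) = 0.0728 − 0.0261 = 0.0467
F = 4785.0 · e^(0.0467 × 4/12) = 4785.0 × 1.01568846 = 4860.0693
Value of long forward = (F − K)·e^(−rT) = (4860.0693 − 5246.5) · e^(−0.0728·4/12)
= -386.4307 × 0.97602540 = -377.17

-377.17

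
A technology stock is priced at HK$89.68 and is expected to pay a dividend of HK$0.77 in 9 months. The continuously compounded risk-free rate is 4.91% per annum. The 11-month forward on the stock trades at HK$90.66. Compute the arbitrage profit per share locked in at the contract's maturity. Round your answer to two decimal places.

HK$2.37 per share

PV(dividends) I = 0.77·e^(−0.0491·9/12) = 0.7422
Fair forward F* = (S − I)·e^(rT) = (89.68 − 0.7422)·e^0.045008 = 88.9378 × 1.046036 = 93.0321
Market HK$90.66 < fair 93.0321: forward underpriced → reverse cash-and-carry (short the stock, invest proceeds at r, pay the dividends, go long the forward).
Profit at T = |F_mkt − F*| = |90.66 − 93.0321| = HK$2.37 per share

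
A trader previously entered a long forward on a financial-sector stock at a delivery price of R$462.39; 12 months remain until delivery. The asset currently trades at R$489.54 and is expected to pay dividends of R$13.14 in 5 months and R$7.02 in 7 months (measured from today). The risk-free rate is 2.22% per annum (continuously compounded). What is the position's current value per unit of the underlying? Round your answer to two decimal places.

PV(remaining dividends) I = 13.14·e^(−0.0222·5/12) + 7.02·e^(−0.0222·7/12) = 19.9487
Current forward F = (S − I)·e^(rT) = (489.54 − 19.9487)·e^(0.0222·12/12) = 469.5913 × 1.022448 = 480.1327
Value (long) = (F − K)·e^(−rT) = (480.1327 − 462.39) × 0.978045 = 17.3532
Value = R$17.35

R$17.35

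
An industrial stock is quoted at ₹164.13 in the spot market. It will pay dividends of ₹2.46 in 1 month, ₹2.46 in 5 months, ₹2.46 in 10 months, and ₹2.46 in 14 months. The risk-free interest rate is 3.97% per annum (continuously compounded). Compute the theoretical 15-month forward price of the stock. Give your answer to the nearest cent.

PV(dividends) I = 2.46·e^(−0.0397·1/12) + 2.46·e^(−0.0397·5/12) + 2.46·e^(−0.0397·10/12) + 2.46·e^(−0.0397·14/12)
I = 2.4519 + 2.4196 + 2.3799 + 2.3487 = 9.6001
F = (S − I)·e^(rT) = (164.13 − 9.6001) · e^(0.0397·15/12)
= 154.5299 · e^0.049625 = 154.5299 × 1.050877 = ₹162.39

₹162.39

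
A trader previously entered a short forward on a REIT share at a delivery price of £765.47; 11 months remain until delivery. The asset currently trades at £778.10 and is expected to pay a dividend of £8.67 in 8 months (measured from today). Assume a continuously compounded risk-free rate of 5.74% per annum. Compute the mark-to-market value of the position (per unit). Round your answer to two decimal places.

PV(remaining dividends) I = 8.67·e^(−0.0574·8/12) = 8.3445
Current forward F = (S − I)·e^(rT) = (778.10 − 8.3445)·e^(0.0574·11/12) = 769.7555 × 1.054026 = 811.3423
Value (long) = (F − K)·e^(−rT) = (811.3423 − 765.47) × 0.948744 = 43.5211
Short position value = −(long value) = -£43.52

-£43.52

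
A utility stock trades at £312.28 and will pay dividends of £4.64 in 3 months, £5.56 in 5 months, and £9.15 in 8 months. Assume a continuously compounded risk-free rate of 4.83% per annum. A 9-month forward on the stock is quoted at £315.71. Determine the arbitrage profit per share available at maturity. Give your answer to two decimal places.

PV(dividends) I = 4.64·e^(−0.0483·3/12) + 5.56·e^(−0.0483·5/12) + 9.15·e^(−0.0483·8/12) = 18.8936
Fair forward F* = (S − I)·e^(rT) = (312.28 − 18.8936)·e^0.036225 = 293.3864 × 1.036889 = 304.2091
Market £315.71 > fair 304.2091: forward overpriced → cash-and-carry (borrow at r, buy the stock and collect the dividends, short the forward).
Profit at T = |F_mkt − F*| = |315.71 − 304.2091| = £11.50 per share

£11.50 per share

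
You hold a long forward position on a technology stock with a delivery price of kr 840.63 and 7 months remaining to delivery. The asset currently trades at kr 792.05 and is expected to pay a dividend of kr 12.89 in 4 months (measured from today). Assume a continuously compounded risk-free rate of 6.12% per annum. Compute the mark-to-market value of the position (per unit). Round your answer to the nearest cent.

PV(remaining dividends) I = 12.89·e^(−0.0612·4/12) = 12.6297
Current forward F = (S − I)·e^(rT) = (792.05 − 12.6297)·e^(0.0612·7/12) = 779.4203 × 1.036345 = 807.7483
Value (long) = (F − K)·e^(−rT) = (807.7483 − 840.63) × 0.964930 = -31.7285
Value = -kr 31.73

-kr 31.73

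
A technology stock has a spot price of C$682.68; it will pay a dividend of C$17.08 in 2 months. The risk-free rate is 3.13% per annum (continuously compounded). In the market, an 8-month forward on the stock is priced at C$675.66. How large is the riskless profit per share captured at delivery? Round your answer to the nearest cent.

C$4.07 per share

PV(dividends) I = 17.08·e^(−0.0313·2/12) = 16.9911
Fair forward F* = (S − I)·e^(rT) = (682.68 − 16.9911)·e^0.020867 = 665.6889 × 1.021086 = 679.7256
Market C$675.66 < fair 679.7256: forward underpriced → reverse cash-and-carry (short the stock, invest proceeds at r, pay the dividends, go long the forward).
Profit at T = |F_mkt − F*| = |675.66 − 679.7256| = C$4.07 per share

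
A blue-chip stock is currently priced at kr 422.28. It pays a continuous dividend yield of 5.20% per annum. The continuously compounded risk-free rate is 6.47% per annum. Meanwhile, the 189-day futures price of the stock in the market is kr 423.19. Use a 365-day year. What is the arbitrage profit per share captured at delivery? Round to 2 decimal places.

kr 1.88 per share

Fair futures: F* = S·e^(carry·T), with carry = (r − q) = 0.0647 − 0.0520 = 0.0127
F* = 422.28 · e^(0.0127 × 189/365) = 422.28 · e^0.006576 = 422.28 × 1.006598 = kr 425.0662
Market kr 423.19 < fair kr 425.0662: forward underpriced → reverse cash-and-carry (short spot, go long the forward).
At maturity, profit = |F_mkt − F*| = |423.19 − 425.0662| = kr 1.88 per share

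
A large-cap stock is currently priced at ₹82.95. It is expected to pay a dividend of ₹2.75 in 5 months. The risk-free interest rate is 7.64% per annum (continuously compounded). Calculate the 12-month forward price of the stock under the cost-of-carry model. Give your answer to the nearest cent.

PV(dividends) I = 2.75·e^(−0.0764·5/12)
I = 2.6638
F = (S − I)·e^(rT) = (82.95 − 2.6638) · e^(0.0764·12/12)
= 80.2862 · e^0.076400 = 80.2862 × 1.079394 = ₹86.66

₹86.66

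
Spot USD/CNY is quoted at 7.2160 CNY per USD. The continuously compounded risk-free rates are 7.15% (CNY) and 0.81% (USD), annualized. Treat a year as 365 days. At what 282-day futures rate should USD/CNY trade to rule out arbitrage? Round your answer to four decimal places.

7.5783

F = S·e^((r_CNY − r_USD)T) = 7.2160 · e^((0.0715 − 0.0081) × 282/365)
= 7.2160 · e^0.048983 = 7.2160 × 1.050202
F = 7.5783 CNY per USD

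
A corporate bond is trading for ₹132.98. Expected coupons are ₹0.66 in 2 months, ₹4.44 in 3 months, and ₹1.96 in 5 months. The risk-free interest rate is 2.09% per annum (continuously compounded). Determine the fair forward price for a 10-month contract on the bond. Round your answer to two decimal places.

PV(coupons) I = 0.66·e^(−0.0209·2/12) + 4.44·e^(−0.0209·3/12) + 1.96·e^(−0.0209·5/12)
I = 0.6577 + 4.4169 + 1.9430 = 7.0176
F = (S − I)·e^(rT) = (132.98 − 7.0176) · e^(0.0209·10/12)
= 125.9624 · e^0.017417 = 125.9624 × 1.017570 = ₹128.18

₹128.18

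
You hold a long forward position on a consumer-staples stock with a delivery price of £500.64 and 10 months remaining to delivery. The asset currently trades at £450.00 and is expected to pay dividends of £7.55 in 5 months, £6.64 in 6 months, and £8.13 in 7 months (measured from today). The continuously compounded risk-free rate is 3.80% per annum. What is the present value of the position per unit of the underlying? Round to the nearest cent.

-£56.93

PV(remaining dividends) I = 7.55·e^(−0.0380·5/12) + 6.64·e^(−0.0380·6/12) + 8.13·e^(−0.0380·7/12) = 21.8982
Current forward F = (S − I)·e^(rT) = (450.00 − 21.8982)·e^(0.0380·10/12) = 428.1018 × 1.032173 = 441.8751
Value (long) = (F − K)·e^(−rT) = (441.8751 − 500.64) × 0.968829 = -56.9331
Value = -£56.93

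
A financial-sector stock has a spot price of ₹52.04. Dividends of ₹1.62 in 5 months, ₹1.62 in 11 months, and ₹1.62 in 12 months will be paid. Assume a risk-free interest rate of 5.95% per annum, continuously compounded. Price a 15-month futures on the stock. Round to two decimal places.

₹51.06

PV(dividends) I = 1.62·e^(−0.0595·5/12) + 1.62·e^(−0.0595·11/12) + 1.62·e^(−0.0595·12/12)
I = 1.5803 + 1.5340 + 1.5264 = 4.6407
F = (S − I)·e^(rT) = (52.04 − 4.6407) · e^(0.0595·15/12)
= 47.3993 · e^0.074375 = 47.3993 × 1.077211 = ₹51.06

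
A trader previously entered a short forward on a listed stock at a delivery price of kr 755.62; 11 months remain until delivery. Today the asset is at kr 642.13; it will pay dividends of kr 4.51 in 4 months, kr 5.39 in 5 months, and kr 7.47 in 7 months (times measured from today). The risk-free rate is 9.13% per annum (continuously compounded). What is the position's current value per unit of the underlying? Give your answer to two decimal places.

kr 69.47

PV(remaining dividends) I = 4.51·e^(−0.0913·4/12) + 5.39·e^(−0.0913·5/12) + 7.47·e^(−0.0913·7/12) = 16.6462
Current forward F = (S − I)·e^(rT) = (642.13 − 16.6462)·e^(0.0913·11/12) = 625.4838 × 1.087294 = 680.0848
Value (long) = (F − K)·e^(−rT) = (680.0848 − 755.62) × 0.919715 = -69.4709
Short position value = −(long value) = kr 69.47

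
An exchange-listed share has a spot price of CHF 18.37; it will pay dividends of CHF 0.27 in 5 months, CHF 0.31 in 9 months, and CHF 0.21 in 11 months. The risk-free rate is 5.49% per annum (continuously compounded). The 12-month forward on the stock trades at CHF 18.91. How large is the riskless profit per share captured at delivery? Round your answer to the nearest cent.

CHF 0.31 per share

PV(dividends) I = 0.27·e^(−0.0549·5/12) + 0.31·e^(−0.0549·9/12) + 0.21·e^(−0.0549·11/12) = 0.7611
Fair forward F* = (S − I)·e^(rT) = (18.37 − 0.7611)·e^0.054900 = 17.6089 × 1.056435 = 18.6027
Market CHF 18.91 > fair 18.6027: forward overpriced → cash-and-carry (borrow at r, buy the stock and collect the dividends, short the forward).
Profit at T = |F_mkt − F*| = |18.91 − 18.6027| = CHF 0.31 per share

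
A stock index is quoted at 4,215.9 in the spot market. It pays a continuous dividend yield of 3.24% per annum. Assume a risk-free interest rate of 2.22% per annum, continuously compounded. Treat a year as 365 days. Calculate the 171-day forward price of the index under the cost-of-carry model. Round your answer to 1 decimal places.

F = S·e^((r − q)T) = 4215.9 · e^((0.0222 − 0.0324) × 171/365)
= 4215.9 · e^-0.004779 = 4215.9 × 0.995232
F = 4,195.8

4,195.8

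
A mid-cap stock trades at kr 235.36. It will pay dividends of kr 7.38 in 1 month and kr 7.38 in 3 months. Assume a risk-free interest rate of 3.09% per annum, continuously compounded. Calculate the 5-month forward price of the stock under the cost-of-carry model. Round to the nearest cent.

PV(dividends) I = 7.38·e^(−0.0309·1/12) + 7.38·e^(−0.0309·3/12)
I = 7.3610 + 7.3232 = 14.6842
F = (S − I)·e^(rT) = (235.36 − 14.6842) · e^(0.0309·5/12)
= 220.6758 · e^0.012875 = 220.6758 × 1.012958 = kr 223.54

kr 223.54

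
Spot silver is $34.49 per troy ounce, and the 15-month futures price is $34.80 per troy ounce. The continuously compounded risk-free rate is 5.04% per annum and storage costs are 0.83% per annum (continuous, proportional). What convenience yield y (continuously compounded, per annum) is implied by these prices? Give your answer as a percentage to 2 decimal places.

5.15%

F = S·e^((r+u−y)T) ⇒ (r+u−y) = ln(F/S)/T
ln(34.80/34.49) = 0.008948; /T ⇒ 0.007158
y = r + u − ln(F/S)/T = 0.0504 + 0.0083 − 0.007158 = 0.051542
y = 5.15%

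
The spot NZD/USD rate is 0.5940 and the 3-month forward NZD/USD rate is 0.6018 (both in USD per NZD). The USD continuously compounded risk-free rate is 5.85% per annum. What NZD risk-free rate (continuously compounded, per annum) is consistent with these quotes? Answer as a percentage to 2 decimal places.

F = S·e^((r_USD − r_NZD)T) ⇒ r_NZD = r_USD − ln(F/S)/T
ln(0.6018/0.5940) = 0.013046; /(3/12) = 0.052184
r_NZD = 0.0585 − 0.052184 = 0.006316
r_NZD = 0.63%

0.63%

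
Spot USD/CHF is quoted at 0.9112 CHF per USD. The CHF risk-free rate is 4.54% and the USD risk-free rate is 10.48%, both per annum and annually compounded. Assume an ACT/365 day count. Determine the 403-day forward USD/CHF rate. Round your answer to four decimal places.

By covered interest parity, F = S · (1+r_CHF)^T / (1+r_USD)^T
= 0.9112 × 1.050243 / 1.116323 = 0.9112 × 0.940806
F = 0.8573 CHF per USD

0.8573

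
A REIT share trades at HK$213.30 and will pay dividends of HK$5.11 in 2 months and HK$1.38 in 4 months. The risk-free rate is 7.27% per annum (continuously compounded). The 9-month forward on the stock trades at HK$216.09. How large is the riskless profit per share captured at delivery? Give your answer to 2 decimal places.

HK$2.41 per share

PV(dividends) I = 5.11·e^(−0.0727·2/12) + 1.38·e^(−0.0727·4/12) = 6.3954
Fair forward F* = (S − I)·e^(rT) = (213.30 − 6.3954)·e^0.054525 = 206.9046 × 1.056039 = 218.4993
Market HK$216.09 < fair 218.4993: forward underpriced → reverse cash-and-carry (short the stock, invest proceeds at r, pay the dividends, go long the forward).
Profit at T = |F_mkt − F*| = |216.09 − 218.4993| = HK$2.41 per share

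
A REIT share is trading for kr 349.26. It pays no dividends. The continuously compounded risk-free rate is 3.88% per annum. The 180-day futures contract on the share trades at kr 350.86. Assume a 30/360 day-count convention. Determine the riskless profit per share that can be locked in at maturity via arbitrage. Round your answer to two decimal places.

Fair futures: F* = S·e^(carry·T), with carry = r = 0.0388
F* = 349.26 · e^(0.0388 × 180/360) = 349.26 · e^0.019400 = 349.26 × 1.019589 = kr 356.1017
Market kr 350.86 < fair kr 356.1017: forward underpriced → reverse cash-and-carry (short spot, go long the forward).
At maturity, profit = |F_mkt − F*| = |350.86 − 356.1017| = kr 5.24 per share

kr 5.24 per share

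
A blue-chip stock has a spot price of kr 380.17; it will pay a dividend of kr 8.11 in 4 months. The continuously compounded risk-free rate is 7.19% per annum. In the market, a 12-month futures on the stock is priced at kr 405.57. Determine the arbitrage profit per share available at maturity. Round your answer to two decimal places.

kr 5.57 per share

PV(dividends) I = 8.11·e^(−0.0719·4/12) = 7.9179
Fair futures F* = (S − I)·e^(rT) = (380.17 − 7.9179)·e^0.071900 = 372.2521 × 1.074548 = 400.0027
Market kr 405.57 > fair 400.0027: forward overpriced → cash-and-carry (borrow at r, buy the stock and collect the dividends, short the forward).
Profit at T = |F_mkt − F*| = |405.57 − 400.0027| = kr 5.57 per share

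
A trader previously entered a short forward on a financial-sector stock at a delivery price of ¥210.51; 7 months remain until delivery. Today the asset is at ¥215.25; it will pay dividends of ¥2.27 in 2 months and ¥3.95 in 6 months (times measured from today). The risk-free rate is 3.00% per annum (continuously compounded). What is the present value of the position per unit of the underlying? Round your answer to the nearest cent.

-¥2.24

PV(remaining dividends) I = 2.27·e^(−0.0300·2/12) + 3.95·e^(−0.0300·6/12) = 6.1499
Current forward F = (S − I)·e^(rT) = (215.25 − 6.1499)·e^(0.0300·7/12) = 209.1001 × 1.017654 = 212.7916
Value (long) = (F − K)·e^(−rT) = (212.7916 − 210.51) × 0.982652 = 2.2420
Short position value = −(long value) = -¥2.24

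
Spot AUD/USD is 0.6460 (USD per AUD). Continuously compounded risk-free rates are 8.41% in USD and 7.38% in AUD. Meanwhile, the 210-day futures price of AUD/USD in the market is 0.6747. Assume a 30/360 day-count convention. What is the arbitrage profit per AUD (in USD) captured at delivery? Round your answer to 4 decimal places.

Fair futures: F* = S·e^(carry·T), with carry = (r_USD − r_AUD) = 0.0841 − 0.0738 = 0.0103
F* = 0.6460 · e^(0.0103 × 210/360) = 0.6460 · e^0.006008 = 0.6460 × 1.006026 = 0.6499
Market 0.6747 > fair 0.6499: forward overpriced → cash-and-carry (buy spot, short the forward).
At maturity, profit = |F_mkt − F*| = |0.6747 − 0.6499| = 0.0248 per AUD (in USD)

0.0248 per AUD (in USD)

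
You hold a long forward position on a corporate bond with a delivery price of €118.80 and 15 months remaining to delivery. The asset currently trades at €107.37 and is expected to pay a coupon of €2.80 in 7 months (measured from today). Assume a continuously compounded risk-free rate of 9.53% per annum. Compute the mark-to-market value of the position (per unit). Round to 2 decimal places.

-€0.74

PV(remaining coupons) I = 2.80·e^(−0.0953·7/12) = 2.6486
Current forward F = (S − I)·e^(rT) = (107.37 − 2.6486)·e^(0.0953·15/12) = 104.7214 × 1.126511 = 117.9698
Value (long) = (F − K)·e^(−rT) = (117.9698 − 118.80) × 0.887697 = -0.7370
Value = -€0.74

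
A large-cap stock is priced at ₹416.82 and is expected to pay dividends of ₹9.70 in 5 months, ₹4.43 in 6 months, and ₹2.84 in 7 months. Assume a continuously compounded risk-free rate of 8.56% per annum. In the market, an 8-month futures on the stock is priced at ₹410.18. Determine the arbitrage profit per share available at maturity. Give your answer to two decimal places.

₹13.85 per share

PV(dividends) I = 9.70·e^(−0.0856·5/12) + 4.43·e^(−0.0856·6/12) + 2.84·e^(−0.0856·7/12) = 16.3062
Fair futures F* = (S − I)·e^(rT) = (416.82 − 16.3062)·e^0.057067 = 400.5138 × 1.058727 = 424.0348
Market ₹410.18 < fair 424.0348: forward underpriced → reverse cash-and-carry (short the stock, invest proceeds at r, pay the dividends, go long the forward).
Profit at T = |F_mkt − F*| = |410.18 − 424.0348| = ₹13.85 per share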